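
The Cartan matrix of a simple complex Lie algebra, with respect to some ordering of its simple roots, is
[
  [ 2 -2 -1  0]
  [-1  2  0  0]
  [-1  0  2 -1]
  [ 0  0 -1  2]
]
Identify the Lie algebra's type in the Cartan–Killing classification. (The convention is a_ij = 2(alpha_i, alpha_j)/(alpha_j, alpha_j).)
B4

The matrix has rank 4 with 2's on the diagonal. Reading the off-diagonal entries as Dynkin edges (a single edge where a_ij = a_ji = -1; a double or triple edge where a_ij * a_ji = 2 or 3), the diagram is a chain of 4 nodes with a double edge at one end; the terminal node there is the unique short simple root (B_4). One simple-root ordering that puts it in standard form is (alpha_4, alpha_3, alpha_1, alpha_2). So the algebra is type B_4, i.e. so(9).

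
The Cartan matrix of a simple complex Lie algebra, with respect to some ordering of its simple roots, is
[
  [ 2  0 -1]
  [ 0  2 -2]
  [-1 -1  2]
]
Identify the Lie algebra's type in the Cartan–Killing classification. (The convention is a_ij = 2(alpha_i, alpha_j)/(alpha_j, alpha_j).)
The matrix has rank 3 with 2's on the diagonal. Reading the off-diagonal entries as Dynkin edges (a single edge where a_ij = a_ji = -1; a double or triple edge where a_ij * a_ji = 2 or 3), the diagram is a chain of 3 nodes with a double edge at one end; the terminal node there is the unique long simple root (C_3). One simple-root ordering that puts it in standard form is (alpha_1, alpha_3, alpha_2). So the algebra is type C_3, i.e. sp(6).

C3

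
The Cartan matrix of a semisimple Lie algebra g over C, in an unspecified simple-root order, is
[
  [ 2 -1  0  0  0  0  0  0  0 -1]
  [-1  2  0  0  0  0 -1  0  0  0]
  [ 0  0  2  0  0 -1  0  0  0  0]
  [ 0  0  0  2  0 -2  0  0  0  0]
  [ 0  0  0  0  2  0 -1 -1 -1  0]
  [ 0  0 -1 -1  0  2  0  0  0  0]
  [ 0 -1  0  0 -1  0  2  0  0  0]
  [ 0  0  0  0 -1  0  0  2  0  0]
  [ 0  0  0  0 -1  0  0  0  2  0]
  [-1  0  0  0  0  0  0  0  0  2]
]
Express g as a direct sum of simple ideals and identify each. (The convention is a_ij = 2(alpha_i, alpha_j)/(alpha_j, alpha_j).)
C3 ⊕ D7

The diagram associated to this matrix has two connected components: the simple roots {alpha_3, alpha_4, alpha_6} form a chain of 3 nodes with a double edge at one end; the terminal node there is the unique long simple root (C_3), and {alpha_1, alpha_2, alpha_5, alpha_7, alpha_8, alpha_9, alpha_10} form a chain of 5 nodes with a fork of two nodes at one end (D_7). A semisimple Lie algebra decomposes uniquely as the direct sum of simple ideals, one per connected component of its Dynkin diagram, so g ≅ C_3 ⊕ D_7 (dimension 21 + 91 = 112).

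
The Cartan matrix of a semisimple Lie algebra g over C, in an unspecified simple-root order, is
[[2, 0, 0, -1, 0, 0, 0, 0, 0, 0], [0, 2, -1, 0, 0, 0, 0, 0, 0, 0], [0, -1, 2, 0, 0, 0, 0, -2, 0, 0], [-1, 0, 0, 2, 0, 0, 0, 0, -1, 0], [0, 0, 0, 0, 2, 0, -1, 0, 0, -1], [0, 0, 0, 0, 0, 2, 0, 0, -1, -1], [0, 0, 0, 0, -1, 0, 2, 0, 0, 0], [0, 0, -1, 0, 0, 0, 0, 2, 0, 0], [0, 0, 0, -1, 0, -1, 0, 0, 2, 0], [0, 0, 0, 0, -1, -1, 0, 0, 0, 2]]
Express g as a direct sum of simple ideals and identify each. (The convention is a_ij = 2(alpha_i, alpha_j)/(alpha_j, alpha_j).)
A_7 (sl(8)) + B_3 (so(7))

The diagram associated to this matrix has two connected components: the simple roots {alpha_1, alpha_4, alpha_5, alpha_6, alpha_7, alpha_9, alpha_10} form a chain of 7 nodes with single edges (A_7), and {alpha_2, alpha_3, alpha_8} form a chain of 3 nodes with a double edge at one end; the terminal node there is the unique short simple root (B_3). A semisimple Lie algebra decomposes uniquely as the direct sum of simple ideals, one per connected component of its Dynkin diagram, so g ≅ A_7 ⊕ B_3 (dimension 63 + 21 = 84).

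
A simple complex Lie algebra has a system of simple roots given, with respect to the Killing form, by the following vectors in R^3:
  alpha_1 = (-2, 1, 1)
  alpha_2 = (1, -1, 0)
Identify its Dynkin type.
Compute the Cartan integers a_ij = 2(alpha_i, alpha_j)/(alpha_j, alpha_j); the resulting 2x2 Cartan matrix is
[[2, -3], [-1, 2]].
The roots have two lengths (squared-length ratio 3:1); the short ones are alpha_{2}. The associated Dynkin diagram is two nodes joined by a triple edge (G_2), so the type is G_2.

G2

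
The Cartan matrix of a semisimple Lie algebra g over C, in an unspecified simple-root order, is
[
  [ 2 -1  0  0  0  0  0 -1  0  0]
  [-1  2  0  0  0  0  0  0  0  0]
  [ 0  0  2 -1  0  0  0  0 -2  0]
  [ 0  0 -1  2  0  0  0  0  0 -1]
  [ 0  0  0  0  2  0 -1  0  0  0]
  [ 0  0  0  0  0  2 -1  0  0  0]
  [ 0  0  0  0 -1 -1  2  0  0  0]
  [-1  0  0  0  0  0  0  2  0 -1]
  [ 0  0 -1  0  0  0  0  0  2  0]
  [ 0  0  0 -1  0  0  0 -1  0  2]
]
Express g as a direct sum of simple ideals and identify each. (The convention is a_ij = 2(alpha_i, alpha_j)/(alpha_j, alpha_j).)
The diagram associated to this matrix has two connected components: the simple roots {alpha_5, alpha_6, alpha_7} form a chain of 3 nodes with single edges (A_3), and {alpha_1, alpha_2, alpha_3, alpha_4, alpha_8, alpha_9, alpha_10} form a chain of 7 nodes with a double edge at one end; the terminal node there is the unique short simple root (B_7). A semisimple Lie algebra decomposes uniquely as the direct sum of simple ideals, one per connected component of its Dynkin diagram, so g ≅ A_3 ⊕ B_7 (dimension 15 + 105 = 120).

A_3 + B_7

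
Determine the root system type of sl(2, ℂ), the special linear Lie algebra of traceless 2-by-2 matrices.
This is sl(2), which has dimension 2^2 - 1 = 3 and rank 2 - 1 = 1 (a Cartan subalgebra is the diagonal traceless matrices). In the classification of classical Lie algebras, the special linear algebra sl(n+1) has type A_n; here n = 1, so the Dynkin diagram is a chain of 1 nodes with single edges (A_1). Hence the type is A_1.

A_1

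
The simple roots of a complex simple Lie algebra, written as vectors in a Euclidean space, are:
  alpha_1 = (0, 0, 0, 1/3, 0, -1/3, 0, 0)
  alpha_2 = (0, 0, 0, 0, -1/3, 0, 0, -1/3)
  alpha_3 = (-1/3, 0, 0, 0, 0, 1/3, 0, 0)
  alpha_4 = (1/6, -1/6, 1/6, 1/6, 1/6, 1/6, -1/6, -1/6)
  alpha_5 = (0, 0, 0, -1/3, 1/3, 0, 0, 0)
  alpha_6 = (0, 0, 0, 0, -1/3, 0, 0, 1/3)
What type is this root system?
Compute the Cartan integers a_ij = 2(alpha_i, alpha_j)/(alpha_j, alpha_j); the resulting 6x6 Cartan matrix is
[[2, 0, -1, 0, -1, 0], [0, 2, 0, 0, -1, 0], [-1, 0, 2, 0, 0, 0], [0, 0, 0, 2, 0, -1], [-1, -1, 0, 0, 2, -1], [0, 0, 0, -1, -1, 2]].
All simple roots have the same length, so the diagram is simply laced. The associated Dynkin diagram is a chain of 5 nodes with one extra node attached to the third node from one end (E_6), so the type is E_6.

type E_6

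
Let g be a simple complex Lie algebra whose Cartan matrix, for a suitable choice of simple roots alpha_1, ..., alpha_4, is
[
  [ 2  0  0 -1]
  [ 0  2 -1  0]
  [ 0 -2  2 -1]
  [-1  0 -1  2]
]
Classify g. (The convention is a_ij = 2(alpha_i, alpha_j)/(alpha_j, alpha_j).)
The matrix has rank 4 with 2's on the diagonal. Reading the off-diagonal entries as Dynkin edges (a single edge where a_ij = a_ji = -1; a double or triple edge where a_ij * a_ji = 2 or 3), the diagram is a chain of 4 nodes with a double edge at one end; the terminal node there is the unique short simple root (B_4). One simple-root ordering that puts it in standard form is (alpha_1, alpha_4, alpha_3, alpha_2). So the algebra is type B_4, i.e. so(9).

type B_4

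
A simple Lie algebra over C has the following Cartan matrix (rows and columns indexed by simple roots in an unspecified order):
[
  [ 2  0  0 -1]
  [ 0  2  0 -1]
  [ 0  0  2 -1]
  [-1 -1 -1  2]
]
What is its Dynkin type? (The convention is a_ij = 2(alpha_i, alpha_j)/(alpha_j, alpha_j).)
type D_4

The matrix has rank 4 with 2's on the diagonal. Reading the off-diagonal entries as Dynkin edges (a single edge where a_ij = a_ji = -1; a double or triple edge where a_ij * a_ji = 2 or 3), the diagram is a chain of 2 nodes with a fork of two nodes at one end (D_4). One simple-root ordering that puts it in standard form is (alpha_2, alpha_4, alpha_1, alpha_3). So the algebra is type D_4, i.e. so(8).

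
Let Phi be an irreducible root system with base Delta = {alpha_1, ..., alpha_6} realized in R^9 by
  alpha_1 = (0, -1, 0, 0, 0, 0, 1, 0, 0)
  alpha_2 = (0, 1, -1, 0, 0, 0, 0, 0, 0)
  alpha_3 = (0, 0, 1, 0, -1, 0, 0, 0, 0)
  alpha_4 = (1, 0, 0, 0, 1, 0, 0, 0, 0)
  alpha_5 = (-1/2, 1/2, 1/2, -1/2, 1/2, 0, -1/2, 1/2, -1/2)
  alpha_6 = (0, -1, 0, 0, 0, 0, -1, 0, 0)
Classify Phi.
E_6

Compute the Cartan integers a_ij = 2(alpha_i, alpha_j)/(alpha_j, alpha_j); the resulting 6x6 Cartan matrix is
[[2, -1, 0, 0, -1, 0], [-1, 2, -1, 0, 0, -1], [0, -1, 2, -1, 0, 0], [0, 0, -1, 2, 0, 0], [-1, 0, 0, 0, 2, 0], [0, -1, 0, 0, 0, 2]].
All simple roots have the same length, so the diagram is simply laced. The associated Dynkin diagram is a chain of 5 nodes with one extra node attached to the third node from one end (E_6), so the type is E_6.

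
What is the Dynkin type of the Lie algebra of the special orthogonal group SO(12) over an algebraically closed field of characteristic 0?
D6

This is so(12) with 12 even, which has dimension 12(12-1)/2 = 66 and rank 12/2 = 6. In the classification of classical Lie algebras, the orthogonal algebra so(2n) in an even number of variables has type D_n; here n = 6, so the Dynkin diagram is a chain of 4 nodes with a fork of two nodes at one end (D_6). Hence the type is D_6.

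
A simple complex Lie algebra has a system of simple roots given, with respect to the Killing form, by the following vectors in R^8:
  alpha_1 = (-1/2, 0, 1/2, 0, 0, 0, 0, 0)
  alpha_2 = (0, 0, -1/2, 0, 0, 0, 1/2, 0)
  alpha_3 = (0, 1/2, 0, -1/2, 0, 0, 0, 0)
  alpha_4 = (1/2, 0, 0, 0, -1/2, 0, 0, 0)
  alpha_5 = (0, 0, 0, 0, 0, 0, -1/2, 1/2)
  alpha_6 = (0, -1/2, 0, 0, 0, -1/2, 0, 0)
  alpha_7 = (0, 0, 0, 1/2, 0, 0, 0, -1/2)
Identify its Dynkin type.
A7

Compute the Cartan integers a_ij = 2(alpha_i, alpha_j)/(alpha_j, alpha_j); the resulting 7x7 Cartan matrix is
[[2, -1, 0, -1, 0, 0, 0], [-1, 2, 0, 0, -1, 0, 0], [0, 0, 2, 0, 0, -1, -1], [-1, 0, 0, 2, 0, 0, 0], [0, -1, 0, 0, 2, 0, -1], [0, 0, -1, 0, 0, 2, 0], [0, 0, -1, 0, -1, 0, 2]].
All simple roots have the same length, so the diagram is simply laced. The associated Dynkin diagram is a chain of 7 nodes with single edges (A_7), so the type is A_7 (the algebra sl(8)).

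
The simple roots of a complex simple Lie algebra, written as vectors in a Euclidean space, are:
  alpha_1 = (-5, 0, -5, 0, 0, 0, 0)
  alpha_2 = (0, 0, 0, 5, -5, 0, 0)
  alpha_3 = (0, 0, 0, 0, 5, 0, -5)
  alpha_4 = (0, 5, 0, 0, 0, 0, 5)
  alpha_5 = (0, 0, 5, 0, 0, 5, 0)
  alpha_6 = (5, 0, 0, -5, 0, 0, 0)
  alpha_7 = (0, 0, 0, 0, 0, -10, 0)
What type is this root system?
Compute the Cartan integers a_ij = 2(alpha_i, alpha_j)/(alpha_j, alpha_j); the resulting 7x7 Cartan matrix is
[[2, 0, 0, 0, -1, -1, 0], [0, 2, -1, 0, 0, -1, 0], [0, -1, 2, -1, 0, 0, 0], [0, 0, -1, 2, 0, 0, 0], [-1, 0, 0, 0, 2, 0, -1], [-1, -1, 0, 0, 0, 2, 0], [0, 0, 0, 0, -2, 0, 2]].
The roots have two lengths (squared-length ratio 2:1); the short ones are alpha_{1,2,3,4,5,6}. The associated Dynkin diagram is a chain of 7 nodes with a double edge at one end; the terminal node there is the unique long simple root (C_7), so the type is C_7 (the algebra sp(14)).

type C_7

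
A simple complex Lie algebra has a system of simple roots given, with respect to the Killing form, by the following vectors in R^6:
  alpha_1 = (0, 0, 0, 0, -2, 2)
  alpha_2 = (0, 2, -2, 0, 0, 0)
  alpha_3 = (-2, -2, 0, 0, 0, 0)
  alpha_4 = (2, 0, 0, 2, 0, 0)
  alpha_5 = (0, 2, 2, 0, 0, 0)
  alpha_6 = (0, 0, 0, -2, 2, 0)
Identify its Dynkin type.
D_6

Compute the Cartan integers a_ij = 2(alpha_i, alpha_j)/(alpha_j, alpha_j); the resulting 6x6 Cartan matrix is
[[2, 0, 0, 0, 0, -1], [0, 2, -1, 0, 0, 0], [0, -1, 2, -1, -1, 0], [0, 0, -1, 2, 0, -1], [0, 0, -1, 0, 2, 0], [-1, 0, 0, -1, 0, 2]].
All simple roots have the same length, so the diagram is simply laced. The associated Dynkin diagram is a chain of 4 nodes with a fork of two nodes at one end (D_6), so the type is D_6 (the algebra so(12)).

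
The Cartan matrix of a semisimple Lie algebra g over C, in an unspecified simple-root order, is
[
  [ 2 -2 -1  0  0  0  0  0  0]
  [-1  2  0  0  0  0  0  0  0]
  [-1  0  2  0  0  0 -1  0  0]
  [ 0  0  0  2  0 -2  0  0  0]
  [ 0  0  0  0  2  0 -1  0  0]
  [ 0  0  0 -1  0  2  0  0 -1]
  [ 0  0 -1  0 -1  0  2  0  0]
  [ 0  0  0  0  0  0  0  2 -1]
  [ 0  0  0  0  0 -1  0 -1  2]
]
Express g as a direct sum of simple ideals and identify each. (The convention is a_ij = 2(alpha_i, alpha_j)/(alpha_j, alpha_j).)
type B_5 ⊕ type C_4

The diagram associated to this matrix has two connected components: the simple roots {alpha_1, alpha_2, alpha_3, alpha_5, alpha_7} form a chain of 5 nodes with a double edge at one end; the terminal node there is the unique short simple root (B_5), and {alpha_4, alpha_6, alpha_8, alpha_9} form a chain of 4 nodes with a double edge at one end; the terminal node there is the unique long simple root (C_4). A semisimple Lie algebra decomposes uniquely as the direct sum of simple ideals, one per connected component of its Dynkin diagram, so g ≅ B_5 ⊕ C_4 (dimension 55 + 36 = 91).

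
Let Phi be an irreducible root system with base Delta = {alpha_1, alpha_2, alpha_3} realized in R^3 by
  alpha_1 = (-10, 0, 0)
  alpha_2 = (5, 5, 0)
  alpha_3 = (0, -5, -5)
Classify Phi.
C_3 (sp(6))

Compute the Cartan integers a_ij = 2(alpha_i, alpha_j)/(alpha_j, alpha_j); the resulting 3x3 Cartan matrix is
[[2, -2, 0], [-1, 2, -1], [0, -1, 2]].
The roots have two lengths (squared-length ratio 2:1); the short ones are alpha_{2,3}. The associated Dynkin diagram is a chain of 3 nodes with a double edge at one end; the terminal node there is the unique long simple root (C_3), so the type is C_3 (the algebra sp(6)).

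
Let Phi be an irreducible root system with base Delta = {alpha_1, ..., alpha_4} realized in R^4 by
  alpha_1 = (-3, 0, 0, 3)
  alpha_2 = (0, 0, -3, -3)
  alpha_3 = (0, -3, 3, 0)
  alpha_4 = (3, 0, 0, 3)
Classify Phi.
Compute the Cartan integers a_ij = 2(alpha_i, alpha_j)/(alpha_j, alpha_j); the resulting 4x4 Cartan matrix is
[[2, -1, 0, 0], [-1, 2, -1, -1], [0, -1, 2, 0], [0, -1, 0, 2]].
All simple roots have the same length, so the diagram is simply laced. The associated Dynkin diagram is a chain of 2 nodes with a fork of two nodes at one end (D_4), so the type is D_4 (the algebra so(8)).

D4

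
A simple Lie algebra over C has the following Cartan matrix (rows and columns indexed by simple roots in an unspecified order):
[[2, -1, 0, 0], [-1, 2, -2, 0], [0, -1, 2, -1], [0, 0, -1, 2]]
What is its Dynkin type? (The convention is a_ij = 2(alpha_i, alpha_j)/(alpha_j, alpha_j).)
F4

The matrix has rank 4 with 2's on the diagonal. Reading the off-diagonal entries as Dynkin edges (a single edge where a_ij = a_ji = -1; a double or triple edge where a_ij * a_ji = 2 or 3), the diagram is a chain of 4 nodes with a double edge between the middle two (F_4). One simple-root ordering that puts it in standard form is (alpha_1, alpha_2, alpha_3, alpha_4). So the algebra is type F_4.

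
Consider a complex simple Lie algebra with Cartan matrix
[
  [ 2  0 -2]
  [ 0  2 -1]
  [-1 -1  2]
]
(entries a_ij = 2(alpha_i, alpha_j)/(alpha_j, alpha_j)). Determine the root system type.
type C_3

The matrix has rank 3 with 2's on the diagonal. Reading the off-diagonal entries as Dynkin edges (a single edge where a_ij = a_ji = -1; a double or triple edge where a_ij * a_ji = 2 or 3), the diagram is a chain of 3 nodes with a double edge at one end; the terminal node there is the unique long simple root (C_3). One simple-root ordering that puts it in standard form is (alpha_2, alpha_3, alpha_1). So the algebra is type C_3, i.e. sp(6).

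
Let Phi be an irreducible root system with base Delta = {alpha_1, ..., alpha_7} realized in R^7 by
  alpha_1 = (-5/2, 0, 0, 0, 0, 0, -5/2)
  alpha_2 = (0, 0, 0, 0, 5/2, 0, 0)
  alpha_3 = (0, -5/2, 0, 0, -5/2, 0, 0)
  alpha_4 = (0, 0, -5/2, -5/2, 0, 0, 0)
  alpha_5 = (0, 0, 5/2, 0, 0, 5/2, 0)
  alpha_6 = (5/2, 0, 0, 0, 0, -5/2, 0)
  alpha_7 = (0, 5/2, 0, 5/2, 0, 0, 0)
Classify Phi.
type B_7

Compute the Cartan integers a_ij = 2(alpha_i, alpha_j)/(alpha_j, alpha_j); the resulting 7x7 Cartan matrix is
[[2, 0, 0, 0, 0, -1, 0], [0, 2, -1, 0, 0, 0, 0], [0, -2, 2, 0, 0, 0, -1], [0, 0, 0, 2, -1, 0, -1], [0, 0, 0, -1, 2, -1, 0], [-1, 0, 0, 0, -1, 2, 0], [0, 0, -1, -1, 0, 0, 2]].
The roots have two lengths (squared-length ratio 2:1); the short ones are alpha_{2}. The associated Dynkin diagram is a chain of 7 nodes with a double edge at one end; the terminal node there is the unique short simple root (B_7), so the type is B_7 (the algebra so(15)).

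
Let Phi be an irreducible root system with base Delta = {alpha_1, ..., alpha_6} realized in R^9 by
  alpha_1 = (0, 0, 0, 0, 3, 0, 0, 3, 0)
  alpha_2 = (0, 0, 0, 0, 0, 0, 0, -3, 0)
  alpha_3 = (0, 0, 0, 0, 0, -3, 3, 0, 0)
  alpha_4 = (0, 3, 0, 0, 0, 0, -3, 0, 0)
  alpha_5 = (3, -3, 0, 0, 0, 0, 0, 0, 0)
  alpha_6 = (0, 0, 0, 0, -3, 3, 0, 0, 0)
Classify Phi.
B_6

Compute the Cartan integers a_ij = 2(alpha_i, alpha_j)/(alpha_j, alpha_j); the resulting 6x6 Cartan matrix is
[[2, -2, 0, 0, 0, -1], [-1, 2, 0, 0, 0, 0], [0, 0, 2, -1, 0, -1], [0, 0, -1, 2, -1, 0], [0, 0, 0, -1, 2, 0], [-1, 0, -1, 0, 0, 2]].
The roots have two lengths (squared-length ratio 2:1); the short ones are alpha_{2}. The associated Dynkin diagram is a chain of 6 nodes with a double edge at one end; the terminal node there is the unique short simple root (B_6), so the type is B_6 (the algebra so(13)).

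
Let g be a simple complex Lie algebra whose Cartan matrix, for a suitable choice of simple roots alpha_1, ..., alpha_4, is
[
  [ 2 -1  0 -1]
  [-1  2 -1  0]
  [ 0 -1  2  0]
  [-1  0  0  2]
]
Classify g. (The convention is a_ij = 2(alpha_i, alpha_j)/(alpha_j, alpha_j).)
A_4 (sl(5))

The matrix has rank 4 with 2's on the diagonal. Reading the off-diagonal entries as Dynkin edges (a single edge where a_ij = a_ji = -1; a double or triple edge where a_ij * a_ji = 2 or 3), the diagram is a chain of 4 nodes with single edges (A_4). One simple-root ordering that puts it in standard form is (alpha_4, alpha_1, alpha_2, alpha_3). So the algebra is type A_4, i.e. sl(5).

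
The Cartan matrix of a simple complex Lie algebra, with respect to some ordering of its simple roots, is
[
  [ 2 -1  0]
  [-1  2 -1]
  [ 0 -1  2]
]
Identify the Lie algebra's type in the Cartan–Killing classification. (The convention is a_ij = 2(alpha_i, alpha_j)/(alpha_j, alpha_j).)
The matrix has rank 3 with 2's on the diagonal. Reading the off-diagonal entries as Dynkin edges (a single edge where a_ij = a_ji = -1; a double or triple edge where a_ij * a_ji = 2 or 3), the diagram is a chain of 3 nodes with single edges (A_3). One simple-root ordering that puts it in standard form is (alpha_1, alpha_2, alpha_3). So the algebra is type A_3, i.e. sl(4).

A_3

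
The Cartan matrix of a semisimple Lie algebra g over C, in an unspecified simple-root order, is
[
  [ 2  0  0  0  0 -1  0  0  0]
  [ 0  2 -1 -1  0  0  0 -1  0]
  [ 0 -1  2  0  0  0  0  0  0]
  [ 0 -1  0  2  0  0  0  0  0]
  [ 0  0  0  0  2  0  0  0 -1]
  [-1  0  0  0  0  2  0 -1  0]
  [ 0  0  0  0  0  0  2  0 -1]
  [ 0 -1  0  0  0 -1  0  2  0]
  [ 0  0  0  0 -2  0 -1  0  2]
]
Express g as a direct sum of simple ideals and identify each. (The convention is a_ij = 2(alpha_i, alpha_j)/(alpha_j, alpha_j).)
The diagram associated to this matrix has two connected components: the simple roots {alpha_5, alpha_7, alpha_9} form a chain of 3 nodes with a double edge at one end; the terminal node there is the unique short simple root (B_3), and {alpha_1, alpha_2, alpha_3, alpha_4, alpha_6, alpha_8} form a chain of 4 nodes with a fork of two nodes at one end (D_6). A semisimple Lie algebra decomposes uniquely as the direct sum of simple ideals, one per connected component of its Dynkin diagram, so g ≅ B_3 ⊕ D_6 (dimension 21 + 66 = 87).

B3 ⊕ D6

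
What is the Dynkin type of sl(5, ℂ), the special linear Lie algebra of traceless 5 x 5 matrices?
A4

This is sl(5), which has dimension 5^2 - 1 = 24 and rank 5 - 1 = 4 (a Cartan subalgebra is the diagonal traceless matrices). In the classification of classical Lie algebras, the special linear algebra sl(n+1) has type A_n; here n = 4, so the Dynkin diagram is a chain of 4 nodes with single edges (A_4). Hence the type is A_4.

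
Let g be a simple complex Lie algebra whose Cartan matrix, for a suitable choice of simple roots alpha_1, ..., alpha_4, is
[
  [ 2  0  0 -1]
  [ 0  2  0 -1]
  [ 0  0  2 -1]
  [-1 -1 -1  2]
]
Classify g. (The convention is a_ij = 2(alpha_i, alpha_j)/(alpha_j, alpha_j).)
D_4

The matrix has rank 4 with 2's on the diagonal. Reading the off-diagonal entries as Dynkin edges (a single edge where a_ij = a_ji = -1; a double or triple edge where a_ij * a_ji = 2 or 3), the diagram is a chain of 2 nodes with a fork of two nodes at one end (D_4). One simple-root ordering that puts it in standard form is (alpha_3, alpha_4, alpha_1, alpha_2). So the algebra is type D_4, i.e. so(8).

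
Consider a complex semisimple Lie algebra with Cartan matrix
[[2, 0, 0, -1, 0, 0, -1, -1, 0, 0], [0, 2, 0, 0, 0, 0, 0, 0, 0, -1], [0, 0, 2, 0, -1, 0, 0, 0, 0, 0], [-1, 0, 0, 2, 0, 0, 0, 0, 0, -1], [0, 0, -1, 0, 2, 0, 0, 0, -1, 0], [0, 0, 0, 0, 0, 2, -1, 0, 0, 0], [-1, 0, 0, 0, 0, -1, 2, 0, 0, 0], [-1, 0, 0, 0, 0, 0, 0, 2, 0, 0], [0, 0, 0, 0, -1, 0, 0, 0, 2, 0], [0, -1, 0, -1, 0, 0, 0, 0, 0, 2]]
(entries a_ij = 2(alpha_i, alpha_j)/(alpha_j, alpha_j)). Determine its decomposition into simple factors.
The diagram associated to this matrix has two connected components: the simple roots {alpha_3, alpha_5, alpha_9} form a chain of 3 nodes with single edges (A_3), and {alpha_1, alpha_2, alpha_4, alpha_6, alpha_7, alpha_8, alpha_10} form a chain of 6 nodes with one extra node attached to the third node from one end (E_7). A semisimple Lie algebra decomposes uniquely as the direct sum of simple ideals, one per connected component of its Dynkin diagram, so g ≅ A_3 ⊕ E_7 (dimension 15 + 133 = 148).

A3 ⊕ E7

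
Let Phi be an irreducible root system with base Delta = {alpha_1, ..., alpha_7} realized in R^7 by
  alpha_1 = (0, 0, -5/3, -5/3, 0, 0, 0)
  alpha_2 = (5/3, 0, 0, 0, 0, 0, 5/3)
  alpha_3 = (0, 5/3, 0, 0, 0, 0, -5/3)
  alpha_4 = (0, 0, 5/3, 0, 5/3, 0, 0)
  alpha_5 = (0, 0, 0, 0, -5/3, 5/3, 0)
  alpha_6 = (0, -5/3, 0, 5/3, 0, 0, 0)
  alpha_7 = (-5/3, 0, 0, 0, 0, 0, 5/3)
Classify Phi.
D7

Compute the Cartan integers a_ij = 2(alpha_i, alpha_j)/(alpha_j, alpha_j); the resulting 7x7 Cartan matrix is
[[2, 0, 0, -1, 0, -1, 0], [0, 2, -1, 0, 0, 0, 0], [0, -1, 2, 0, 0, -1, -1], [-1, 0, 0, 2, -1, 0, 0], [0, 0, 0, -1, 2, 0, 0], [-1, 0, -1, 0, 0, 2, 0], [0, 0, -1, 0, 0, 0, 2]].
All simple roots have the same length, so the diagram is simply laced. The associated Dynkin diagram is a chain of 5 nodes with a fork of two nodes at one end (D_7), so the type is D_7 (the algebra so(14)).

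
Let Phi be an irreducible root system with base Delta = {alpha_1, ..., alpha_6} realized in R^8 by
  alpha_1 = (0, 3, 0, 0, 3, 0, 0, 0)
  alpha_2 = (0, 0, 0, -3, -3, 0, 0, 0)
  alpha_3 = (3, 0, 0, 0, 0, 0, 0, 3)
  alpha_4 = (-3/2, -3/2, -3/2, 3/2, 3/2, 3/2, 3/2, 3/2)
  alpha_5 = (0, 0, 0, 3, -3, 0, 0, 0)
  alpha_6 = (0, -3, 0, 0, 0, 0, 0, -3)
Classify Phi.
Compute the Cartan integers a_ij = 2(alpha_i, alpha_j)/(alpha_j, alpha_j); the resulting 6x6 Cartan matrix is
[[2, -1, 0, 0, -1, -1], [-1, 2, 0, -1, 0, 0], [0, 0, 2, 0, 0, -1], [0, -1, 0, 2, 0, 0], [-1, 0, 0, 0, 2, 0], [-1, 0, -1, 0, 0, 2]].
All simple roots have the same length, so the diagram is simply laced. The associated Dynkin diagram is a chain of 5 nodes with one extra node attached to the third node from one end (E_6), so the type is E_6.

E_6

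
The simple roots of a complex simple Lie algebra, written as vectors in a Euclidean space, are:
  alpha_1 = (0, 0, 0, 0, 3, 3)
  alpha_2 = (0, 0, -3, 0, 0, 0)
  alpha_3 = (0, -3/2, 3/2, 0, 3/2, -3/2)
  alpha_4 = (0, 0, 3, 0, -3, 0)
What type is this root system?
F_4

Compute the Cartan integers a_ij = 2(alpha_i, alpha_j)/(alpha_j, alpha_j); the resulting 4x4 Cartan matrix is
[[2, 0, 0, -1], [0, 2, -1, -1], [0, -1, 2, 0], [-1, -2, 0, 2]].
The roots have two lengths (squared-length ratio 2:1); the short ones are alpha_{2,3}. The associated Dynkin diagram is a chain of 4 nodes with a double edge between the middle two (F_4), so the type is F_4.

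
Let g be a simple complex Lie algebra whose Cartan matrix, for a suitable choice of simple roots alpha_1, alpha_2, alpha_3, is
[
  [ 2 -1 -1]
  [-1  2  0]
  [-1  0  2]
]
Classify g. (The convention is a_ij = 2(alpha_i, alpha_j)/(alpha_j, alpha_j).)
A_3 (sl(4))

The matrix has rank 3 with 2's on the diagonal. Reading the off-diagonal entries as Dynkin edges (a single edge where a_ij = a_ji = -1; a double or triple edge where a_ij * a_ji = 2 or 3), the diagram is a chain of 3 nodes with single edges (A_3). One simple-root ordering that puts it in standard form is (alpha_2, alpha_1, alpha_3). So the algebra is type A_3, i.e. sl(4).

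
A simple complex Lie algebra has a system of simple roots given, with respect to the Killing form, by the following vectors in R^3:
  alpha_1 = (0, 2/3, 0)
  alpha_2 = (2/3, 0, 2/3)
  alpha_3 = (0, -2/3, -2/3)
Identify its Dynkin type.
Compute the Cartan integers a_ij = 2(alpha_i, alpha_j)/(alpha_j, alpha_j); the resulting 3x3 Cartan matrix is
[[2, 0, -1], [0, 2, -1], [-2, -1, 2]].
The roots have two lengths (squared-length ratio 2:1); the short ones are alpha_{1}. The associated Dynkin diagram is a chain of 3 nodes with a double edge at one end; the terminal node there is the unique short simple root (B_3), so the type is B_3 (the algebra so(7)).

B_3 (so(7))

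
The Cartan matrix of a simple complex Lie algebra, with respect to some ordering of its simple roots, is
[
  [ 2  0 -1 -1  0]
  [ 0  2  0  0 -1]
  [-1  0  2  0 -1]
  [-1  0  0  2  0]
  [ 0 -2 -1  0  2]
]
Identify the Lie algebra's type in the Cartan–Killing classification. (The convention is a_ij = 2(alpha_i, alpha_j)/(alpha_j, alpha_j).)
The matrix has rank 5 with 2's on the diagonal. Reading the off-diagonal entries as Dynkin edges (a single edge where a_ij = a_ji = -1; a double or triple edge where a_ij * a_ji = 2 or 3), the diagram is a chain of 5 nodes with a double edge at one end; the terminal node there is the unique short simple root (B_5). One simple-root ordering that puts it in standard form is (alpha_4, alpha_1, alpha_3, alpha_5, alpha_2). So the algebra is type B_5, i.e. so(11).

B_5 (so(11))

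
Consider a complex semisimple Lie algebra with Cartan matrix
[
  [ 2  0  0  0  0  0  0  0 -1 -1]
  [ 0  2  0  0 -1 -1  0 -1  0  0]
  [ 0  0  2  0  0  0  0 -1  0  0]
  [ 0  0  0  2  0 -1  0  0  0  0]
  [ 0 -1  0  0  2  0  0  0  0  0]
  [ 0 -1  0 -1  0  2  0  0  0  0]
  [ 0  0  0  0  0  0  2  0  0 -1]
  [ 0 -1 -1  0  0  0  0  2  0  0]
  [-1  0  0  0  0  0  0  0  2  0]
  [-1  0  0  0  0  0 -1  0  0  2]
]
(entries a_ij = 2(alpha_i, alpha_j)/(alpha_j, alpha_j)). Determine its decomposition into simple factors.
The diagram associated to this matrix has two connected components: the simple roots {alpha_1, alpha_7, alpha_9, alpha_10} form a chain of 4 nodes with single edges (A_4), and {alpha_2, alpha_3, alpha_4, alpha_5, alpha_6, alpha_8} form a chain of 5 nodes with one extra node attached to the third node from one end (E_6). A semisimple Lie algebra decomposes uniquely as the direct sum of simple ideals, one per connected component of its Dynkin diagram, so g ≅ A_4 ⊕ E_6 (dimension 24 + 78 = 102).

type A_4 ⊕ type E_6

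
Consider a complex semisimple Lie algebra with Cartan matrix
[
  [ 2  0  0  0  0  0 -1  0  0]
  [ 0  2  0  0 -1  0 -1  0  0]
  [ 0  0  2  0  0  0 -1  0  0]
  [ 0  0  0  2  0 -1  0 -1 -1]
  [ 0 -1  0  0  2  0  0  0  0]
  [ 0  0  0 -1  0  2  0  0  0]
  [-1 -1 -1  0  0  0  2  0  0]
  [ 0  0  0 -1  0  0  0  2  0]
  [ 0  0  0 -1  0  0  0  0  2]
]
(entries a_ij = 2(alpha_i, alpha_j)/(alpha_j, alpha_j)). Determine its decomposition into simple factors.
D_4 + D_5

The diagram associated to this matrix has two connected components: the simple roots {alpha_4, alpha_6, alpha_8, alpha_9} form a chain of 2 nodes with a fork of two nodes at one end (D_4), and {alpha_1, alpha_2, alpha_3, alpha_5, alpha_7} form a chain of 3 nodes with a fork of two nodes at one end (D_5). A semisimple Lie algebra decomposes uniquely as the direct sum of simple ideals, one per connected component of its Dynkin diagram, so g ≅ D_4 ⊕ D_5 (dimension 28 + 45 = 73).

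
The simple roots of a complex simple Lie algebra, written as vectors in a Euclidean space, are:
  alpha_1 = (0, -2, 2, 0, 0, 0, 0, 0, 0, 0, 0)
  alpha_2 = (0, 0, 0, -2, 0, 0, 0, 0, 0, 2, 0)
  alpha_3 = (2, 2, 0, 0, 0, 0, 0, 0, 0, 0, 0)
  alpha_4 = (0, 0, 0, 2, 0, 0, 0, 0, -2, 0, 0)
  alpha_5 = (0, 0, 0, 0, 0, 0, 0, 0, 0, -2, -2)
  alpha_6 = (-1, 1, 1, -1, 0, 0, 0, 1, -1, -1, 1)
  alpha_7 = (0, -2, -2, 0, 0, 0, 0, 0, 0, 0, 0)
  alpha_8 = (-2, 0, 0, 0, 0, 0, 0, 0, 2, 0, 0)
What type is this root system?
E8

Compute the Cartan integers a_ij = 2(alpha_i, alpha_j)/(alpha_j, alpha_j); the resulting 8x8 Cartan matrix is
[[2, 0, -1, 0, 0, 0, 0, 0], [0, 2, 0, -1, -1, 0, 0, 0], [-1, 0, 2, 0, 0, 0, -1, -1], [0, -1, 0, 2, 0, 0, 0, -1], [0, -1, 0, 0, 2, 0, 0, 0], [0, 0, 0, 0, 0, 2, -1, 0], [0, 0, -1, 0, 0, -1, 2, 0], [0, 0, -1, -1, 0, 0, 0, 2]].
All simple roots have the same length, so the diagram is simply laced. The associated Dynkin diagram is a chain of 7 nodes with one extra node attached to the third node from one end (E_8), so the type is E_8.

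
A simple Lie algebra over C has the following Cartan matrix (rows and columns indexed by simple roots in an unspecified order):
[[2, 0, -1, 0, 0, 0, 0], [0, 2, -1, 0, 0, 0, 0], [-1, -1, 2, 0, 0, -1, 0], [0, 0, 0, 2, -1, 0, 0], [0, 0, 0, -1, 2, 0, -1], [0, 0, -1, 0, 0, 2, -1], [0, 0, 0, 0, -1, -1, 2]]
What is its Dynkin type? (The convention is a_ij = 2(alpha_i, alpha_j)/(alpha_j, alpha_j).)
The matrix has rank 7 with 2's on the diagonal. Reading the off-diagonal entries as Dynkin edges (a single edge where a_ij = a_ji = -1; a double or triple edge where a_ij * a_ji = 2 or 3), the diagram is a chain of 5 nodes with a fork of two nodes at one end (D_7). One simple-root ordering that puts it in standard form is (alpha_4, alpha_5, alpha_7, alpha_6, alpha_3, alpha_2, alpha_1). So the algebra is type D_7, i.e. so(14).

D_7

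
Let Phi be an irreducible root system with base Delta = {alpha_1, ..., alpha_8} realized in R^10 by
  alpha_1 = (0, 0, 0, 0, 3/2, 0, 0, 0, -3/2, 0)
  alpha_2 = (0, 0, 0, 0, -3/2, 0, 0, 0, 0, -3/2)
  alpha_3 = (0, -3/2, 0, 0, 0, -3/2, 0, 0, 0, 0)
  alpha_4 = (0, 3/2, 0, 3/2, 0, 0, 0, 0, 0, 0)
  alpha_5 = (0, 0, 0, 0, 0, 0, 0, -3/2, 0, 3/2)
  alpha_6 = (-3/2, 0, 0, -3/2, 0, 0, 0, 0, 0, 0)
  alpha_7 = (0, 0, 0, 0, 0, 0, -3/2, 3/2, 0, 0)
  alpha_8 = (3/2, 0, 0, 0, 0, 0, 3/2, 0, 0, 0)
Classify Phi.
Compute the Cartan integers a_ij = 2(alpha_i, alpha_j)/(alpha_j, alpha_j); the resulting 8x8 Cartan matrix is
[[2, -1, 0, 0, 0, 0, 0, 0], [-1, 2, 0, 0, -1, 0, 0, 0], [0, 0, 2, -1, 0, 0, 0, 0], [0, 0, -1, 2, 0, -1, 0, 0], [0, -1, 0, 0, 2, 0, -1, 0], [0, 0, 0, -1, 0, 2, 0, -1], [0, 0, 0, 0, -1, 0, 2, -1], [0, 0, 0, 0, 0, -1, -1, 2]].
All simple roots have the same length, so the diagram is simply laced. The associated Dynkin diagram is a chain of 8 nodes with single edges (A_8), so the type is A_8 (the algebra sl(9)).

A8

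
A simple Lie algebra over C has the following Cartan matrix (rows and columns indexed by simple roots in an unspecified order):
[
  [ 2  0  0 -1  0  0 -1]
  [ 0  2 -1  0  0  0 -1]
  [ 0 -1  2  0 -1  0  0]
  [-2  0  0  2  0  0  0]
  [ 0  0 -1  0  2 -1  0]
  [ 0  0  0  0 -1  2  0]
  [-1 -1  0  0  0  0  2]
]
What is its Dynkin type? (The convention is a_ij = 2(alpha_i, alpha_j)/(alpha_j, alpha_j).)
C7

The matrix has rank 7 with 2's on the diagonal. Reading the off-diagonal entries as Dynkin edges (a single edge where a_ij = a_ji = -1; a double or triple edge where a_ij * a_ji = 2 or 3), the diagram is a chain of 7 nodes with a double edge at one end; the terminal node there is the unique long simple root (C_7). One simple-root ordering that puts it in standard form is (alpha_6, alpha_5, alpha_3, alpha_2, alpha_7, alpha_1, alpha_4). So the algebra is type C_7, i.e. sp(14).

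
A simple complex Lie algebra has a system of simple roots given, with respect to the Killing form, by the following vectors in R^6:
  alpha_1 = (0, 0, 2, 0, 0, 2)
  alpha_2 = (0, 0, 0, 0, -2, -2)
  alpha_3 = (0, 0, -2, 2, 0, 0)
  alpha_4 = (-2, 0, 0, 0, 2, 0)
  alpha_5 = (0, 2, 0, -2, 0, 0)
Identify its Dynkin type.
Compute the Cartan integers a_ij = 2(alpha_i, alpha_j)/(alpha_j, alpha_j); the resulting 5x5 Cartan matrix is
[[2, -1, -1, 0, 0], [-1, 2, 0, -1, 0], [-1, 0, 2, 0, -1], [0, -1, 0, 2, 0], [0, 0, -1, 0, 2]].
All simple roots have the same length, so the diagram is simply laced. The associated Dynkin diagram is a chain of 5 nodes with single edges (A_5), so the type is A_5 (the algebra sl(6)).

A_5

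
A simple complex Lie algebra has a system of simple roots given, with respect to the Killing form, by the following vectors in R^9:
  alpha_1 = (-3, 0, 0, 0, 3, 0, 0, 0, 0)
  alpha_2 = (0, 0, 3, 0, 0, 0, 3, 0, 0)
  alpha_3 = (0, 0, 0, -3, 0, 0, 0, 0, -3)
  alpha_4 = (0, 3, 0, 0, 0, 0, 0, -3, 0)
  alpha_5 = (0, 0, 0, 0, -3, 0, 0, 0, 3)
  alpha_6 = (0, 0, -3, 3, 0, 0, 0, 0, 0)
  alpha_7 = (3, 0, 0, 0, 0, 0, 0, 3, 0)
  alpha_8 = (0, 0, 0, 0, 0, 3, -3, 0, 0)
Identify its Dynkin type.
Compute the Cartan integers a_ij = 2(alpha_i, alpha_j)/(alpha_j, alpha_j); the resulting 8x8 Cartan matrix is
[[2, 0, 0, 0, -1, 0, -1, 0], [0, 2, 0, 0, 0, -1, 0, -1], [0, 0, 2, 0, -1, -1, 0, 0], [0, 0, 0, 2, 0, 0, -1, 0], [-1, 0, -1, 0, 2, 0, 0, 0], [0, -1, -1, 0, 0, 2, 0, 0], [-1, 0, 0, -1, 0, 0, 2, 0], [0, -1, 0, 0, 0, 0, 0, 2]].
All simple roots have the same length, so the diagram is simply laced. The associated Dynkin diagram is a chain of 8 nodes with single edges (A_8), so the type is A_8 (the algebra sl(9)).

type A_8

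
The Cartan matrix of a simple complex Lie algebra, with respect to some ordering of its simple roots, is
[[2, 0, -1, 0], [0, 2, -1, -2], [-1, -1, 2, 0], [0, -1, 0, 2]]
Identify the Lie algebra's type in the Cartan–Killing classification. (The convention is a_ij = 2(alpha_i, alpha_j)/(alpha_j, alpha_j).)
The matrix has rank 4 with 2's on the diagonal. Reading the off-diagonal entries as Dynkin edges (a single edge where a_ij = a_ji = -1; a double or triple edge where a_ij * a_ji = 2 or 3), the diagram is a chain of 4 nodes with a double edge at one end; the terminal node there is the unique short simple root (B_4). One simple-root ordering that puts it in standard form is (alpha_1, alpha_3, alpha_2, alpha_4). So the algebra is type B_4, i.e. so(9).

B_4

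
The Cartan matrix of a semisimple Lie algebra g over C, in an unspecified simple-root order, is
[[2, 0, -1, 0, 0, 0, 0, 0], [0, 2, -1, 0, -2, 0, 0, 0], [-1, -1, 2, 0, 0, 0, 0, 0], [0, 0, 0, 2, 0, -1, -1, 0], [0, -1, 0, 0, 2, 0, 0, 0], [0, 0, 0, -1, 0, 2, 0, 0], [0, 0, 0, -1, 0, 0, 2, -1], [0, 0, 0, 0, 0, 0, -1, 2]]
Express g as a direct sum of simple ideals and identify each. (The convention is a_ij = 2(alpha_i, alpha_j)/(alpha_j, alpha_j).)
The diagram associated to this matrix has two connected components: the simple roots {alpha_4, alpha_6, alpha_7, alpha_8} form a chain of 4 nodes with single edges (A_4), and {alpha_1, alpha_2, alpha_3, alpha_5} form a chain of 4 nodes with a double edge at one end; the terminal node there is the unique short simple root (B_4). A semisimple Lie algebra decomposes uniquely as the direct sum of simple ideals, one per connected component of its Dynkin diagram, so g ≅ A_4 ⊕ B_4 (dimension 24 + 36 = 60).

A_4 (sl(5)) + B_4 (so(9))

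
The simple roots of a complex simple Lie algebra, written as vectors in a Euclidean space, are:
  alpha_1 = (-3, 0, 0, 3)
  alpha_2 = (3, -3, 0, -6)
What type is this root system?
Compute the Cartan integers a_ij = 2(alpha_i, alpha_j)/(alpha_j, alpha_j); the resulting 2x2 Cartan matrix is
[[2, -1], [-3, 2]].
The roots have two lengths (squared-length ratio 3:1); the short ones are alpha_{1}. The associated Dynkin diagram is two nodes joined by a triple edge (G_2), so the type is G_2.

type G_2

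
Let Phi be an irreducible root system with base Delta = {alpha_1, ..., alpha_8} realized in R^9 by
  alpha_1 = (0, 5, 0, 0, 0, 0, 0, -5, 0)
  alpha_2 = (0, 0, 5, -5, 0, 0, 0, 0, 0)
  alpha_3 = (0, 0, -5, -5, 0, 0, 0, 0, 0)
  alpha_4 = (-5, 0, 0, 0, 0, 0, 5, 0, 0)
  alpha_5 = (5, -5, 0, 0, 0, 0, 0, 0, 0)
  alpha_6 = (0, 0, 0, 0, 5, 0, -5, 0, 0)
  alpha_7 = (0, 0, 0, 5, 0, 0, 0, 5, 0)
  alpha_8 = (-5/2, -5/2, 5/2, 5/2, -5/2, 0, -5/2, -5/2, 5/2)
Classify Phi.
Compute the Cartan integers a_ij = 2(alpha_i, alpha_j)/(alpha_j, alpha_j); the resulting 8x8 Cartan matrix is
[[2, 0, 0, 0, -1, 0, -1, 0], [0, 2, 0, 0, 0, 0, -1, 0], [0, 0, 2, 0, 0, 0, -1, -1], [0, 0, 0, 2, -1, -1, 0, 0], [-1, 0, 0, -1, 2, 0, 0, 0], [0, 0, 0, -1, 0, 2, 0, 0], [-1, -1, -1, 0, 0, 0, 2, 0], [0, 0, -1, 0, 0, 0, 0, 2]].
All simple roots have the same length, so the diagram is simply laced. The associated Dynkin diagram is a chain of 7 nodes with one extra node attached to the third node from one end (E_8), so the type is E_8.

type E_8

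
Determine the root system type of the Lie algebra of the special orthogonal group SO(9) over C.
This is so(9) with 9 odd, which has dimension 9(9-1)/2 = 36 and rank (9-1)/2 = 4. In the classification of classical Lie algebras, the orthogonal algebra so(2n+1) in an odd number of variables has type B_n; here n = 4, so the Dynkin diagram is a chain of 4 nodes with a double edge at one end; the terminal node there is the unique short simple root (B_4). Hence the type is B_4.

B4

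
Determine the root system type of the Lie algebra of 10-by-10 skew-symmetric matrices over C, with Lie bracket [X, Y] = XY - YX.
D_5

This is so(10) with 10 even, which has dimension 10(10-1)/2 = 45 and rank 10/2 = 5. In the classification of classical Lie algebras, the orthogonal algebra so(2n) in an even number of variables has type D_n; here n = 5, so the Dynkin diagram is a chain of 3 nodes with a fork of two nodes at one end (D_5). Hence the type is D_5.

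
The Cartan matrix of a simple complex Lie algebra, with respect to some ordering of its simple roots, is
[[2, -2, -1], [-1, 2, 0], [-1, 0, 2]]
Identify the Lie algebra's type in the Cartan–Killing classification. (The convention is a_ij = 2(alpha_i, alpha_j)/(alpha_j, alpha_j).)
The matrix has rank 3 with 2's on the diagonal. Reading the off-diagonal entries as Dynkin edges (a single edge where a_ij = a_ji = -1; a double or triple edge where a_ij * a_ji = 2 or 3), the diagram is a chain of 3 nodes with a double edge at one end; the terminal node there is the unique short simple root (B_3). One simple-root ordering that puts it in standard form is (alpha_3, alpha_1, alpha_2). So the algebra is type B_3, i.e. so(7).

B_3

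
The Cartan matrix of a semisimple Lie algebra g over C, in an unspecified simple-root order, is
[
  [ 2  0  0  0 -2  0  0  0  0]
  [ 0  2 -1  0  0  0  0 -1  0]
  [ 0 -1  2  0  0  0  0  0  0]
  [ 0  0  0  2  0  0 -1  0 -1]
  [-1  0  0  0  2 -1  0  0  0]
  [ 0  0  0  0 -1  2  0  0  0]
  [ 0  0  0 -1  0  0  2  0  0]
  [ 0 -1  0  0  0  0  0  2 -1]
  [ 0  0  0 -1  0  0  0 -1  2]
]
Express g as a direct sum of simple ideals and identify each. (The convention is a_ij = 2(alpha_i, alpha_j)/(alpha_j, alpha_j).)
The diagram associated to this matrix has two connected components: the simple roots {alpha_2, alpha_3, alpha_4, alpha_7, alpha_8, alpha_9} form a chain of 6 nodes with single edges (A_6), and {alpha_1, alpha_5, alpha_6} form a chain of 3 nodes with a double edge at one end; the terminal node there is the unique long simple root (C_3). A semisimple Lie algebra decomposes uniquely as the direct sum of simple ideals, one per connected component of its Dynkin diagram, so g ≅ A_6 ⊕ C_3 (dimension 48 + 21 = 69).

A_6 (sl(7)) ⊕ C_3 (sp(6))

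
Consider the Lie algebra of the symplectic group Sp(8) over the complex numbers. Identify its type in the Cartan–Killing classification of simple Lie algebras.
This is sp(8), which has dimension 8(8+1)/2 = 36 and rank 8/2 = 4. In the classification of classical Lie algebras, the symplectic algebra sp(2n) has type C_n; here n = 4, so the Dynkin diagram is a chain of 4 nodes with a double edge at one end; the terminal node there is the unique long simple root (C_4). Hence the type is C_4.

C_4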